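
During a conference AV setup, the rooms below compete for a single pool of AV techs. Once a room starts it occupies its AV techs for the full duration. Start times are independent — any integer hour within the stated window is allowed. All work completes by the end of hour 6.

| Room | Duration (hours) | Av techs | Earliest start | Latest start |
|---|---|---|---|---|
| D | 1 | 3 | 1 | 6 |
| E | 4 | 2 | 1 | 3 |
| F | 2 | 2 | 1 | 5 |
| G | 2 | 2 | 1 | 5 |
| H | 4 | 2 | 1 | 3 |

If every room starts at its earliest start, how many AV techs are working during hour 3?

4

At early start, hour 3 has: E, H.
Demand: 2 + 2 = 4.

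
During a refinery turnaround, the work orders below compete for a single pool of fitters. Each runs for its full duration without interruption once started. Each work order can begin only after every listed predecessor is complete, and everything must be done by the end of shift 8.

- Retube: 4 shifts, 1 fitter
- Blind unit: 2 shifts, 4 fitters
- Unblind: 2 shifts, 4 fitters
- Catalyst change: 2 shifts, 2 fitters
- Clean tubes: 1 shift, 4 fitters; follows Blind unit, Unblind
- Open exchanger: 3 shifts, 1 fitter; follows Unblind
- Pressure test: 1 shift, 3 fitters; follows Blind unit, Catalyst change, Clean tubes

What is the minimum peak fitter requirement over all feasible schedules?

5

Early-start (Retube@1, Blind unit@1, Unblind@1, Catalyst change@1, Clean tubes@3, Open exchanger@3, Pressure test@4) gives peak 11: s1:11  s2:11  s3:6  s4:5  s5:1  s6:0  s7:0  s8:0.
Shift Unblind→3, Catalyst change→5, Clean tubes→7, Open exchanger→5, Pressure test→8.
Schedule Retube@1, Blind unit@1, Unblind@3, Catalyst change@5, Clean tubes@7, Open exchanger@5, Pressure test@8: s1:5  s2:5  s3:5  s4:5  s5:3  s6:3  s7:5  s8:3 — peak 5.
Total fitter-shifts = 34 over 8 shifts ⇒ peak ≥ ⌈34/8⌉ = 5, so 5 is optimal.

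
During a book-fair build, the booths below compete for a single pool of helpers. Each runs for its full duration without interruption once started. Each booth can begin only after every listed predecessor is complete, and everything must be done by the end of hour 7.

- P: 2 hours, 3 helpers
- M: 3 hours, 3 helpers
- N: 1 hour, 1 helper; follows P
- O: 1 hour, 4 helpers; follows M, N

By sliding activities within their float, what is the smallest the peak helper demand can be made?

Early-start (P@1, M@1, N@3, O@4) gives peak 6: h1:6  h2:6  h3:4  h4:4  h5:0  h6:0  h7:0.
Shift M→3, O→6.
Schedule P@1, M@3, N@3, O@6: h1:3  h2:3  h3:4  h4:3  h5:3  h6:4  h7:0 — peak 4.

4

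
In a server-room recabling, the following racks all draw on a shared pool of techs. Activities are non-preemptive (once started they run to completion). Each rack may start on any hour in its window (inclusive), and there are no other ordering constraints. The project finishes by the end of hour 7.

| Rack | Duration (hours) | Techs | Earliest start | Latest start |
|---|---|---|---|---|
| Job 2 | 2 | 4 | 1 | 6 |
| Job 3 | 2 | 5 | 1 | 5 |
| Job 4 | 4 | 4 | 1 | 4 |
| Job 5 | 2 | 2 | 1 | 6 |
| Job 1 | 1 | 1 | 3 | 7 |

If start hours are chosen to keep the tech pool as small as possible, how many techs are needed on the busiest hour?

8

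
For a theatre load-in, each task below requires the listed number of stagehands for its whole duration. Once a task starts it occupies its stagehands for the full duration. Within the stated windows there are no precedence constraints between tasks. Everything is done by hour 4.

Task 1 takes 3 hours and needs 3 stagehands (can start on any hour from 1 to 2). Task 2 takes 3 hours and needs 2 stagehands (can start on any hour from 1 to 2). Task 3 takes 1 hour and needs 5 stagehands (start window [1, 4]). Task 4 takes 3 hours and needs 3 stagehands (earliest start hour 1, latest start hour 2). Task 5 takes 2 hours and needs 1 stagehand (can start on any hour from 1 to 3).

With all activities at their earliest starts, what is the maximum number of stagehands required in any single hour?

14

Early-start schedule: Task 1@1, Task 2@1, Task 3@1, Task 4@1, Task 5@1.
Load per hour: hour 1: 14, hour 2: 9, hour 3: 8, hour 4: 0.
Peak is 14.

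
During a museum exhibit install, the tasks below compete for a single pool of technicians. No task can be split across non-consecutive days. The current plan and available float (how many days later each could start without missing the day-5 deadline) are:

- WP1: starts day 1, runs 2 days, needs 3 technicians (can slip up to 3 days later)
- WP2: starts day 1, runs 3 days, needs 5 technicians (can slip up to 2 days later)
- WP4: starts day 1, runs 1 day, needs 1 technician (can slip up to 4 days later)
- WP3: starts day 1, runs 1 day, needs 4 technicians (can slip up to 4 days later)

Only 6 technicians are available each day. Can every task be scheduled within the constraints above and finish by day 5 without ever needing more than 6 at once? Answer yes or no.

no

The minimum achievable peak is 7; 6 < 7, so no feasible schedule stays within the cap.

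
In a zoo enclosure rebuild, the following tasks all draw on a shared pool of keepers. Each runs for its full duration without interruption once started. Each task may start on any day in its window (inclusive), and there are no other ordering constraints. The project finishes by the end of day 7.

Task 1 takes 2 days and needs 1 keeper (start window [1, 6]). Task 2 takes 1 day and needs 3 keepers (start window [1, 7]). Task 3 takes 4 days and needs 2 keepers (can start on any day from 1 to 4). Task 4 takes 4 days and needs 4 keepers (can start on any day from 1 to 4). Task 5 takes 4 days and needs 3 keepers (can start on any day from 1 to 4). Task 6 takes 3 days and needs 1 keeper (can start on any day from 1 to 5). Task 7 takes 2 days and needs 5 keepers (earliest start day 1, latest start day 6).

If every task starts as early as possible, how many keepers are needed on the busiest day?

19

Early-start schedule: Task 1@1, Task 2@1, Task 3@1, Task 4@1, Task 5@1, Task 6@1, Task 7@1.
Load per day: day 1: 19, day 2: 16, day 3: 10, day 4: 9, day 5: 0, day 6: 0, day 7: 0.
Peak is 19.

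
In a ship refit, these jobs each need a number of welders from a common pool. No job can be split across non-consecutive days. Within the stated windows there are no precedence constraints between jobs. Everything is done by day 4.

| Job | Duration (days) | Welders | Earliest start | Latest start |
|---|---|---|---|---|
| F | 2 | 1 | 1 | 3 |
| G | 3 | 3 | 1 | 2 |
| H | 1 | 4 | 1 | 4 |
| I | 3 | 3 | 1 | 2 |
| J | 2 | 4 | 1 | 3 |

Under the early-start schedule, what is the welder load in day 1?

At early start, day 1 has: F, G, H, I, J.
Demand: 1 + 3 + 4 + 3 + 4 = 15.

15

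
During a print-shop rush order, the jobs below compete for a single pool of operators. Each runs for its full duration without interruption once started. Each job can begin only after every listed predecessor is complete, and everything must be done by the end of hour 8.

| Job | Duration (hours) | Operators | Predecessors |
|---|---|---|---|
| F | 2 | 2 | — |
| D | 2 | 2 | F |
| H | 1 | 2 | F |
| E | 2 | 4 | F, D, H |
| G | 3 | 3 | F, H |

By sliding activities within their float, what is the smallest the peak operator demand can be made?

Early-start (F@1, D@3, H@3, E@5, G@4) gives peak 7: h1:2  h2:2  h3:4  h4:5  h5:7  h6:7  h7:0  h8:0.
Shift E→7.
Schedule F@1, D@3, H@3, E@7, G@4: h1:2  h2:2  h3:4  h4:5  h5:3  h6:3  h7:4  h8:4 — peak 5.

5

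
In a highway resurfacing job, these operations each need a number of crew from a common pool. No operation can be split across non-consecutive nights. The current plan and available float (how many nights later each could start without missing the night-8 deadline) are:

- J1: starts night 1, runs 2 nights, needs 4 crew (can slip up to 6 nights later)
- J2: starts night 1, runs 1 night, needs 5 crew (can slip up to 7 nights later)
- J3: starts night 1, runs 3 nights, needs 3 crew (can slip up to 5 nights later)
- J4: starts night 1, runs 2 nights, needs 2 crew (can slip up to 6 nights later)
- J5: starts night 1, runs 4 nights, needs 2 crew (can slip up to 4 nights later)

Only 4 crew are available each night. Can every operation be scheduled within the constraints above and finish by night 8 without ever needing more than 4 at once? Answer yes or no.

Total crew member-nights = 34; over 8 nights the average is 34/8 > 4, so some night must exceed 4.

no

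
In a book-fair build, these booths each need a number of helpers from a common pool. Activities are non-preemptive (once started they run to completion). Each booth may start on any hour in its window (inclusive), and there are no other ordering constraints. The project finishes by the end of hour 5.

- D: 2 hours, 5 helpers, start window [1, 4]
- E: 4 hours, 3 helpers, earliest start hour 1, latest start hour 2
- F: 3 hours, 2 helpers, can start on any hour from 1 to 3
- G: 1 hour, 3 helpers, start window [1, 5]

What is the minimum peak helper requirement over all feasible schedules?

8

Early-start (D@1, E@1, F@1, G@1) gives peak 13: h1:13  h2:10  h3:5  h4:3  h5:0.
Shift F→3, G→3.
Schedule D@1, E@1, F@3, G@3: h1:8  h2:8  h3:8  h4:5  h5:2 — peak 8.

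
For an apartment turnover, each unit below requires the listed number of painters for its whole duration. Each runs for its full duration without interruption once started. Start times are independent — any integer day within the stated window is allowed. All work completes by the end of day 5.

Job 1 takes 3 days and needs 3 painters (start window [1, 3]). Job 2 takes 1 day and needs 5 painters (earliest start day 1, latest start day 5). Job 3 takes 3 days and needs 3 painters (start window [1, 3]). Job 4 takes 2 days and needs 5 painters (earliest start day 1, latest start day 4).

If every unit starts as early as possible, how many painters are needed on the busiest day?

16

Early-start schedule: Job 1@1, Job 2@1, Job 3@1, Job 4@1.
Load per day: day 1: 16, day 2: 11, day 3: 6, day 4: 0, day 5: 0.
Peak is 16.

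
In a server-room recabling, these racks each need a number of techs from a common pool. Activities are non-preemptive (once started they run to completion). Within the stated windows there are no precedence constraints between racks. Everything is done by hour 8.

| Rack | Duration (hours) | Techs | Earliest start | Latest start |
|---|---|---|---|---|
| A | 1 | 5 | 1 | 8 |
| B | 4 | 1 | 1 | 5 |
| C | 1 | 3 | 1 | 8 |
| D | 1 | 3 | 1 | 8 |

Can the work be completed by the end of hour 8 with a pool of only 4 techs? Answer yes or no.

no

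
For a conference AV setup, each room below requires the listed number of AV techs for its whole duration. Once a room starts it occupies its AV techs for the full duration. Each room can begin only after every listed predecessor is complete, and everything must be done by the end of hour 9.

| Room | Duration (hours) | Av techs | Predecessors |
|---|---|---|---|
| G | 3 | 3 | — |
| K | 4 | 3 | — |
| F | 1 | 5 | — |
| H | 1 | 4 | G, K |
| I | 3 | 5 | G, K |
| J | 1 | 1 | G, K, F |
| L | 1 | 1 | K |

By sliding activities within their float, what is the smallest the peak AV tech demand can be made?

Early-start (G@1, K@1, F@1, H@5, I@5, J@5, L@5) gives peak 11: h1:11  h2:6  h3:6  h4:3  h5:11  h6:5  h7:5  h8:0  h9:0.
Shift F→5, H→6, I→7, J→6.
Schedule G@1, K@1, F@5, H@6, I@7, J@6, L@5: h1:6  h2:6  h3:6  h4:3  h5:6  h6:5  h7:5  h8:5  h9:5 — peak 6.
Total AV tech-hours = 47 over 9 hours ⇒ peak ≥ ⌈47/9⌉ = 6, so 6 is optimal.

6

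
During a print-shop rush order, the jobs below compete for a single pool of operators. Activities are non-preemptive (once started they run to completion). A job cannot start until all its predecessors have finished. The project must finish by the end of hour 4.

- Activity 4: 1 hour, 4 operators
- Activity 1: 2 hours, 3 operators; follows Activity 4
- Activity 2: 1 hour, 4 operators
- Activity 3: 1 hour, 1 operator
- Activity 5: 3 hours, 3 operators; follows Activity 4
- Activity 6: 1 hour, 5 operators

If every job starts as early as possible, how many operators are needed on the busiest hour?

14

Early-start schedule: Activity 4@1, Activity 1@2, Activity 2@1, Activity 3@1, Activity 5@2, Activity 6@1.
Load per hour: hour 1: 14, hour 2: 6, hour 3: 6, hour 4: 3.
Peak is 14.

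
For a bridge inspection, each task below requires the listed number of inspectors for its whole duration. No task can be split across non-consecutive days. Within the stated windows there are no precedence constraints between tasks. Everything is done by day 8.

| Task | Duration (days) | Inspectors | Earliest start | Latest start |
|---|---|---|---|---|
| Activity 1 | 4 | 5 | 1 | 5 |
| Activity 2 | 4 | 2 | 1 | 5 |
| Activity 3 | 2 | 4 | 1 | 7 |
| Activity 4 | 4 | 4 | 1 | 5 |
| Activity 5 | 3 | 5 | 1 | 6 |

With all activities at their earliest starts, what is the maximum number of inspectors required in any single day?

20

Early-start schedule: Activity 1@1, Activity 2@1, Activity 3@1, Activity 4@1, Activity 5@1.
Load per day: day 1: 20, day 2: 20, day 3: 16, day 4: 11, day 5: 0, day 6: 0, day 7: 0, day 8: 0.
Peak is 20.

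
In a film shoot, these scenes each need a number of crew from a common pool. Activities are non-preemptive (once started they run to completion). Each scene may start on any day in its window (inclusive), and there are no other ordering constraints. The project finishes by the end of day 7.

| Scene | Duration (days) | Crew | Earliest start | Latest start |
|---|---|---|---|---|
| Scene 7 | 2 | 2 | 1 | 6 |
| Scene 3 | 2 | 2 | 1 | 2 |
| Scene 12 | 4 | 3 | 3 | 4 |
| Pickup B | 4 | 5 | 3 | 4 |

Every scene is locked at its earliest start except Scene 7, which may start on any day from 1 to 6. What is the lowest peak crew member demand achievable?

Scene 7@1: d1:4  d2:4  d3:8  d4:8  d5:8  d6:8  d7:0 → peak 8
Scene 7@2: d1:2  d2:4  d3:10  d4:8  d5:8  d6:8  d7:0 → peak 10
Scene 7@3: d1:2  d2:2  d3:10  d4:10  d5:8  d6:8  d7:0 → peak 10
Scene 7@4: d1:2  d2:2  d3:8  d4:10  d5:10  d6:8  d7:0 → peak 10
Scene 7@5: d1:2  d2:2  d3:8  d4:8  d5:10  d6:10  d7:0 → peak 10
Scene 7@6: d1:2  d2:2  d3:8  d4:8  d5:8  d6:10  d7:2 → peak 10
Best is Scene 7@1, peak 8.

8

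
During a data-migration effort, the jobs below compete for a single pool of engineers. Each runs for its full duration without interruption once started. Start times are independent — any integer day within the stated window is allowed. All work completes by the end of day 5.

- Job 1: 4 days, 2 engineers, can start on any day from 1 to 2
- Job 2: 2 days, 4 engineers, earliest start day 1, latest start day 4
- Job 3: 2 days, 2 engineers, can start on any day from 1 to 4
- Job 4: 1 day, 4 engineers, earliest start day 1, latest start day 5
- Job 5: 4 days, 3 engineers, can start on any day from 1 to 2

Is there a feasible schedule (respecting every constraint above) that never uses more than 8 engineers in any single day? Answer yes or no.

no

The minimum achievable peak is 9; 8 < 9, so no feasible schedule stays within the cap.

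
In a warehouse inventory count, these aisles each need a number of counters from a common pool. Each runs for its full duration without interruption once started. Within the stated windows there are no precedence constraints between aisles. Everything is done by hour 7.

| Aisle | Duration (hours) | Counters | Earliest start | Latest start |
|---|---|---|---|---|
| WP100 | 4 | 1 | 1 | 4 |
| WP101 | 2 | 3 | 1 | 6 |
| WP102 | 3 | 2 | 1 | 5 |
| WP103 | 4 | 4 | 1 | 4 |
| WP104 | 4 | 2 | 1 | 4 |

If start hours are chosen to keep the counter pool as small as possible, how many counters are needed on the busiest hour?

7

Early-start (WP100@1, WP101@1, WP102@1, WP103@1, WP104@1) gives peak 12: h1:12  h2:12  h3:9  h4:7  h5:0  h6:0  h7:0.
Shift WP103→3, WP104→4.
Schedule WP100@1, WP101@1, WP102@1, WP103@3, WP104@4: h1:6  h2:6  h3:7  h4:7  h5:6  h6:6  h7:2 — peak 7.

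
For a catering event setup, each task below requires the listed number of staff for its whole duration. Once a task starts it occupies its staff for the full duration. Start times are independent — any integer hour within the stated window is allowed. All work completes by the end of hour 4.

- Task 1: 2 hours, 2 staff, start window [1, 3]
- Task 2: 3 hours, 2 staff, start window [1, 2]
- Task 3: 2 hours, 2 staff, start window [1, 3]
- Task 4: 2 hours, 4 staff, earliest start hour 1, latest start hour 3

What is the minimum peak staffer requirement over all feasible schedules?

6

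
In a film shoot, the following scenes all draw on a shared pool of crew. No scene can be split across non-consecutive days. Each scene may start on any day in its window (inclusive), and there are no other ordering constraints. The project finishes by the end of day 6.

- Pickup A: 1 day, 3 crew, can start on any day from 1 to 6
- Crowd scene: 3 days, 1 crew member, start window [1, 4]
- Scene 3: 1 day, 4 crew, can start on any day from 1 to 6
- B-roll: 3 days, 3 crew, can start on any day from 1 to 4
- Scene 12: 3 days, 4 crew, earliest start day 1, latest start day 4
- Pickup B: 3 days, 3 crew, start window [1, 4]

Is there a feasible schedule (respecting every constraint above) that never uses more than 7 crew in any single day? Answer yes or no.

The minimum achievable peak is 8; 7 < 8, so no feasible schedule stays within the cap.

no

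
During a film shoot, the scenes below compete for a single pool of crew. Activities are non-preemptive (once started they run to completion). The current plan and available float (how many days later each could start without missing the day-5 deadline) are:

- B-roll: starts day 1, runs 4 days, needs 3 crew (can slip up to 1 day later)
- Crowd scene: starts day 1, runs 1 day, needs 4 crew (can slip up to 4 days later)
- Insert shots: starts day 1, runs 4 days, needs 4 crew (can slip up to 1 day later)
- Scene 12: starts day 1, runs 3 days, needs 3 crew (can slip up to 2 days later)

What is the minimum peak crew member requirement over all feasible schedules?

10

Early-start (B-roll@1, Crowd scene@1, Insert shots@1, Scene 12@1) gives peak 14: d1:14  d2:10  d3:10  d4:7  d5:0.
Shift Insert shots→2.
Schedule B-roll@1, Crowd scene@1, Insert shots@2, Scene 12@1: d1:10  d2:10  d3:10  d4:7  d5:4 — peak 10.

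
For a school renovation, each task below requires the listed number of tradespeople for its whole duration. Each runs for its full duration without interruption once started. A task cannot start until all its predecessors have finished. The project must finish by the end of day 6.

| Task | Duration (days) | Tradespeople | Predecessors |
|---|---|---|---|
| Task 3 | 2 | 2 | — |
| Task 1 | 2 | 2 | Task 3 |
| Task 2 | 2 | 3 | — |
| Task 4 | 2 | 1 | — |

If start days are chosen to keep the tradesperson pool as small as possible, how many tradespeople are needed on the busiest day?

Early-start (Task 3@1, Task 1@3, Task 2@1, Task 4@1) gives peak 6: d1:6  d2:6  d3:2  d4:2  d5:0  d6:0.
Shift Task 2→5.
Schedule Task 3@1, Task 1@3, Task 2@5, Task 4@1: d1:3  d2:3  d3:2  d4:2  d5:3  d6:3 — peak 3.
Total tradesperson-days = 16 over 6 days ⇒ peak ≥ ⌈16/6⌉ = 3, so 3 is optimal.

3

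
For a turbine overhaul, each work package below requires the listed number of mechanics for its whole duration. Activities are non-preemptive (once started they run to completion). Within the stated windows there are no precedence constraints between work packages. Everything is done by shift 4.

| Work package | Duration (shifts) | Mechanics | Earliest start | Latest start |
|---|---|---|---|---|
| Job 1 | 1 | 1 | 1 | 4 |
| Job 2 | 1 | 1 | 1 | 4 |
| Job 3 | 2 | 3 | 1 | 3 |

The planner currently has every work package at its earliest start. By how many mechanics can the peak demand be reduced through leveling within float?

Early-start peak: s1:5  s2:3  s3:0  s4:0 ⇒ 5.
Leveled (Job 1@1, Job 2@1, Job 3@2): s1:2  s2:3  s3:3  s4:0 ⇒ 3.
Reduction 5 − 3 = 2.

2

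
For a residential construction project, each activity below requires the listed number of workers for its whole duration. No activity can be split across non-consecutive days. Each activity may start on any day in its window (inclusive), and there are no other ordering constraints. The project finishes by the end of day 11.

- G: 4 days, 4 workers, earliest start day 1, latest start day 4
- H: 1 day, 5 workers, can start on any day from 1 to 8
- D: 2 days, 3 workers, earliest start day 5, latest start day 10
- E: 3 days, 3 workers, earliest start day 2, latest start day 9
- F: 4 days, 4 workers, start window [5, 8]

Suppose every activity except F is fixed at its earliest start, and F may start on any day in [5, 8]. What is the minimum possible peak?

9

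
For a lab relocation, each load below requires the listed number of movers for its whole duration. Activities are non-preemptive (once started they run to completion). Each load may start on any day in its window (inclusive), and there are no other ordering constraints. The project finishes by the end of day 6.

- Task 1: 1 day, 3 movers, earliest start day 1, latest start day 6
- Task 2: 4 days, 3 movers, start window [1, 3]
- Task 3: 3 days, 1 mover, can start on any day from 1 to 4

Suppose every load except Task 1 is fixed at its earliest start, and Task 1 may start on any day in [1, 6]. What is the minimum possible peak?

Task 1@1: d1:7  d2:4  d3:4  d4:3  d5:0  d6:0 → peak 7
Task 1@2: d1:4  d2:7  d3:4  d4:3  d5:0  d6:0 → peak 7
Task 1@3: d1:4  d2:4  d3:7  d4:3  d5:0  d6:0 → peak 7
Task 1@4: d1:4  d2:4  d3:4  d4:6  d5:0  d6:0 → peak 6
Task 1@5: d1:4  d2:4  d3:4  d4:3  d5:3  d6:0 → peak 4
Task 1@6: d1:4  d2:4  d3:4  d4:3  d5:0  d6:3 → peak 4
Best is Task 1@5, peak 4.

4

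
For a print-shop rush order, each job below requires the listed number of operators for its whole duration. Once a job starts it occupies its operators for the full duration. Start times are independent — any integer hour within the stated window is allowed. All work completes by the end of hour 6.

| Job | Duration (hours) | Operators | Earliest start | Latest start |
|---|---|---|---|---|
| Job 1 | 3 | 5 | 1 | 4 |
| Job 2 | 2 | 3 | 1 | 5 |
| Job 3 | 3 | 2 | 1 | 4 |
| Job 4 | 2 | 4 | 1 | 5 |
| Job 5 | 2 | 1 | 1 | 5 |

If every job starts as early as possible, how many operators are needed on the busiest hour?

Early-start schedule: Job 1@1, Job 2@1, Job 3@1, Job 4@1, Job 5@1.
Load per hour: hour 1: 15, hour 2: 15, hour 3: 7, hour 4: 0, hour 5: 0, hour 6: 0.
Peak is 15.

15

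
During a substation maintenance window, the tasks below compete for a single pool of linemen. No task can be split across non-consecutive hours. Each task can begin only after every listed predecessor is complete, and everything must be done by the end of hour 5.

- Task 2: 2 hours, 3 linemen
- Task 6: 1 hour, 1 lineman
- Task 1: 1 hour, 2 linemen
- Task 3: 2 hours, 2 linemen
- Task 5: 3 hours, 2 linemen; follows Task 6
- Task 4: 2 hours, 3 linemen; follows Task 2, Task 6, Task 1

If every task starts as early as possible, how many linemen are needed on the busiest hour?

Early-start schedule: Task 2@1, Task 6@1, Task 1@1, Task 3@1, Task 5@2, Task 4@3.
Load per hour: hour 1: 8, hour 2: 7, hour 3: 5, hour 4: 5, hour 5: 0.
Peak is 8.

8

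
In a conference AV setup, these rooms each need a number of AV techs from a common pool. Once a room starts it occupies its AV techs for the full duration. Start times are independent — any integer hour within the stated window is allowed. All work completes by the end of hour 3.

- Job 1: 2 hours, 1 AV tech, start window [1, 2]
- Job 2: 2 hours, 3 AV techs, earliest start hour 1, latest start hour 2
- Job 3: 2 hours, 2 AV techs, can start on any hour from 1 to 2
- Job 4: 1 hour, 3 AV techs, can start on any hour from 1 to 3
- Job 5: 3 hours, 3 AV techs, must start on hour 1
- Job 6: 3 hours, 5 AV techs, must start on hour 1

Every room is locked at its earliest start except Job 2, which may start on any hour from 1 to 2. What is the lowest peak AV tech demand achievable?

Job 2@1: h1:17  h2:14  h3:8 → peak 17
Job 2@2: h1:14  h2:14  h3:11 → peak 14
Best is Job 2@2, peak 14.

14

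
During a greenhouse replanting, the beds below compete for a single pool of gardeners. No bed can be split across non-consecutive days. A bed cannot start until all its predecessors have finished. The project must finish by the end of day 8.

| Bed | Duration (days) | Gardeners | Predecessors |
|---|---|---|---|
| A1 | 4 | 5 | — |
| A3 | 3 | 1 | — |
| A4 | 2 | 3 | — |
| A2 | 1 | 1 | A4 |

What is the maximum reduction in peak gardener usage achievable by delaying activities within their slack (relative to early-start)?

4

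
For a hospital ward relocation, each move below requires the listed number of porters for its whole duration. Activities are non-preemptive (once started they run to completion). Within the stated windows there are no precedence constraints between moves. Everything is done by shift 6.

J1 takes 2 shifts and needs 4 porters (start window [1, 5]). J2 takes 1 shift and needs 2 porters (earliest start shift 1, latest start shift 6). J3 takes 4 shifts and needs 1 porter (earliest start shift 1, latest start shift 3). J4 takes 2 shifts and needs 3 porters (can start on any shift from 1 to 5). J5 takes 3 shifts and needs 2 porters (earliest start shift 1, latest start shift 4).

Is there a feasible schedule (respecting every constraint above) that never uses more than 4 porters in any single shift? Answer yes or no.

Total porter-shifts = 26; over 6 shifts the average is 26/6 > 4, so some shift must exceed 4.

no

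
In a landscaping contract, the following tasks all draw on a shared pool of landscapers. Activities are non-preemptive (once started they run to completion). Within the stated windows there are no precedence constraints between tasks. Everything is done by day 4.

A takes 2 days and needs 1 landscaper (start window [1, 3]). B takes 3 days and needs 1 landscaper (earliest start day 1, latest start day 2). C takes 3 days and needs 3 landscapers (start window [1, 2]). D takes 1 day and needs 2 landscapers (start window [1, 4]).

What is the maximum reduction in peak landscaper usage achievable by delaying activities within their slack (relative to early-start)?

2

Early-start peak: d1:7  d2:5  d3:4  d4:0 ⇒ 7.
Leveled (A@1, B@1, C@1, D@4): d1:5  d2:5  d3:4  d4:2 ⇒ 5.
Reduction 7 − 5 = 2.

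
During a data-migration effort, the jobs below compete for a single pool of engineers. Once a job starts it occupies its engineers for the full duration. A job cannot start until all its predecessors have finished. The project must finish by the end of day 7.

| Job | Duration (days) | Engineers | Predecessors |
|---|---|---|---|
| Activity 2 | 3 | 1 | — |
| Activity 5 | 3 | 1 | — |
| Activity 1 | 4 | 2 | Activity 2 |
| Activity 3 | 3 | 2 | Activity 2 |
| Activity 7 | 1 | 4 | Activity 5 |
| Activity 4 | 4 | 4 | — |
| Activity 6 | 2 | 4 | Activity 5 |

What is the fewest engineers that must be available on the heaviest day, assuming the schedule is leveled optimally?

Early-start (Activity 2@1, Activity 5@1, Activity 1@4, Activity 3@4, Activity 7@4, Activity 4@1, Activity 6@4) gives peak 16: d1:6  d2:6  d3:6  d4:16  d5:8  d6:4  d7:2.
Shift Activity 7→5, Activity 6→6.
Schedule Activity 2@1, Activity 5@1, Activity 1@4, Activity 3@4, Activity 7@5, Activity 4@1, Activity 6@6: d1:6  d2:6  d3:6  d4:8  d5:8  d6:8  d7:6 — peak 8.

8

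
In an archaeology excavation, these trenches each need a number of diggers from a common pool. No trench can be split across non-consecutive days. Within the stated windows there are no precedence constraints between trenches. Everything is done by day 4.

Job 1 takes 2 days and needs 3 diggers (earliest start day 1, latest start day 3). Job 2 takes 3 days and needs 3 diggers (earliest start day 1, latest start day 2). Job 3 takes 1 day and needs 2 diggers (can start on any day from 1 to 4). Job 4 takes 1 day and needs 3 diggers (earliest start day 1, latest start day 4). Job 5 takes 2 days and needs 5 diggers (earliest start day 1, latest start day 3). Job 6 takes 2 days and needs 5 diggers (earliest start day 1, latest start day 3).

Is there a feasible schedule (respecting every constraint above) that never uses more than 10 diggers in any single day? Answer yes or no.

no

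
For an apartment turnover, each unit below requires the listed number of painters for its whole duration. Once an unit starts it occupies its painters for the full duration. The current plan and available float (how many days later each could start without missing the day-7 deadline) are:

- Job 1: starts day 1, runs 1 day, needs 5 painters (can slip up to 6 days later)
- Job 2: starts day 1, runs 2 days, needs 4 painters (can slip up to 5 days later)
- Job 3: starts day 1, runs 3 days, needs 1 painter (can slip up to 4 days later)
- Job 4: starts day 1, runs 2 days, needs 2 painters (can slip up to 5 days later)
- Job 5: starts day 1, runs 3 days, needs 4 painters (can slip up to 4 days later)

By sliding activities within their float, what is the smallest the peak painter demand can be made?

6

Early-start (Job 1@1, Job 2@1, Job 3@1, Job 4@1, Job 5@1) gives peak 16: d1:16  d2:11  d3:5  d4:0  d5:0  d6:0  d7:0.
Shift Job 2→2, Job 4→4, Job 5→4.
Schedule Job 1@1, Job 2@2, Job 3@1, Job 4@4, Job 5@4: d1:6  d2:5  d3:5  d4:6  d5:6  d6:4  d7:0 — peak 6.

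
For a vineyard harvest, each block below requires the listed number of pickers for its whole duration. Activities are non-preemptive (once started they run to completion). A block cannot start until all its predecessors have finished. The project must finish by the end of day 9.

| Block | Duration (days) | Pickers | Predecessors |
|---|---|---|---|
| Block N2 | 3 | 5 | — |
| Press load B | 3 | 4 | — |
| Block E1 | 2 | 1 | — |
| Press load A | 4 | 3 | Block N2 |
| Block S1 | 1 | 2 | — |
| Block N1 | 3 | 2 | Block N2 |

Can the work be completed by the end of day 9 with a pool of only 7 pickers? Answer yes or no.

yes

Schedule Block N2@1, Press load B@4, Block E1@1, Press load A@4, Block S1@3, Block N1@7: d1:6  d2:6  d3:7  d4:7  d5:7  d6:7  d7:5  d8:2  d9:2 — peak 7 ≤ 7.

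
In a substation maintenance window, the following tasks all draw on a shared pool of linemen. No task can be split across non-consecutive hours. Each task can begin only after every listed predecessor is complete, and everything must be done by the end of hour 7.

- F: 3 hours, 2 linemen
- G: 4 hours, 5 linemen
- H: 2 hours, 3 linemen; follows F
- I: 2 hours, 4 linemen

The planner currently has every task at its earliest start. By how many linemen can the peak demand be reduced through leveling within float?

4

Early-start peak: h1:11  h2:11  h3:7  h4:8  h5:3  h6:0  h7:0 ⇒ 11.
Leveled (F@1, G@1, H@5, I@5): h1:7  h2:7  h3:7  h4:5  h5:7  h6:7  h7:0 ⇒ 7.
Reduction 11 − 7 = 4.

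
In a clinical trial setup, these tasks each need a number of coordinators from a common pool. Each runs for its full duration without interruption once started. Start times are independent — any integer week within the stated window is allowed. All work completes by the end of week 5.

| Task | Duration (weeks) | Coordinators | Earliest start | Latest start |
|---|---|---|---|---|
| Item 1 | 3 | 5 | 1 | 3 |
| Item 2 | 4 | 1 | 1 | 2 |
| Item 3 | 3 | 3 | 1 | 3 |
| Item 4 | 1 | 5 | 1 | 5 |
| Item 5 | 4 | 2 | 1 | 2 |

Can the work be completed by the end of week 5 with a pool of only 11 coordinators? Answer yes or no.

yes

Schedule Item 1@1, Item 2@1, Item 3@1, Item 4@4, Item 5@1: w1:11  w2:11  w3:11  w4:8  w5:0 — peak 11 ≤ 11.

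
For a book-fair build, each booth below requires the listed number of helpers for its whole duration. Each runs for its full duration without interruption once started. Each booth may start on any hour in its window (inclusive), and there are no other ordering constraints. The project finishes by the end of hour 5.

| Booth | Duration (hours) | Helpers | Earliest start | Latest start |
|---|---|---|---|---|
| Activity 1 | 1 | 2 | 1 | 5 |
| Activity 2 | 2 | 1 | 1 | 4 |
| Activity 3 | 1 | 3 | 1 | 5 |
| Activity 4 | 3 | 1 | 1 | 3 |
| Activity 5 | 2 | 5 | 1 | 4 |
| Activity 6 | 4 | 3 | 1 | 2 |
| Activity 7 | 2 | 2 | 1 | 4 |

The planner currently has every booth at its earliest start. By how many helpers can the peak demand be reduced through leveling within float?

9

Early-start peak: h1:17  h2:12  h3:4  h4:3  h5:0 ⇒ 17.
Leveled (Activity 1@1, Activity 2@1, Activity 3@1, Activity 4@1, Activity 5@4, Activity 6@2, Activity 7@2): h1:7  h2:7  h3:6  h4:8  h5:8 ⇒ 8.
Reduction 17 − 8 = 9.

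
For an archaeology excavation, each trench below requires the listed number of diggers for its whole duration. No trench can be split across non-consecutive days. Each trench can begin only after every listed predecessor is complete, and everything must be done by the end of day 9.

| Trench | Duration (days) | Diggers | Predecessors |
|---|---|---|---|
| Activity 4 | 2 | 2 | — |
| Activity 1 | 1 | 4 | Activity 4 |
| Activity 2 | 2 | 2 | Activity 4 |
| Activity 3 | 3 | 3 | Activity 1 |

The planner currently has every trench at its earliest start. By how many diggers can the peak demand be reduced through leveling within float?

2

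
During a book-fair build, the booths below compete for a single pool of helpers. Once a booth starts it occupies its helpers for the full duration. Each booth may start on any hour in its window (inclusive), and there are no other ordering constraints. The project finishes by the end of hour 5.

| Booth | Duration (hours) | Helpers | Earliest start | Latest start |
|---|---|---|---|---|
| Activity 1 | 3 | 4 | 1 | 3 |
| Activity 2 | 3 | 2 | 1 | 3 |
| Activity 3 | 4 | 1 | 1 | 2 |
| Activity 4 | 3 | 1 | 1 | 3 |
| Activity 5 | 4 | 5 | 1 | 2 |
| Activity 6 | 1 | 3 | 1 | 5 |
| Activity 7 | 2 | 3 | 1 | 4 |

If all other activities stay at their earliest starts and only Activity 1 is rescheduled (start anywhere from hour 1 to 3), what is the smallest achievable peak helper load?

15

Activity 1@1: h1:19  h2:16  h3:13  h4:6  h5:0 → peak 19
Activity 1@2: h1:15  h2:16  h3:13  h4:10  h5:0 → peak 16
Activity 1@3: h1:15  h2:12  h3:13  h4:10  h5:4 → peak 15
Best is Activity 1@3, peak 15.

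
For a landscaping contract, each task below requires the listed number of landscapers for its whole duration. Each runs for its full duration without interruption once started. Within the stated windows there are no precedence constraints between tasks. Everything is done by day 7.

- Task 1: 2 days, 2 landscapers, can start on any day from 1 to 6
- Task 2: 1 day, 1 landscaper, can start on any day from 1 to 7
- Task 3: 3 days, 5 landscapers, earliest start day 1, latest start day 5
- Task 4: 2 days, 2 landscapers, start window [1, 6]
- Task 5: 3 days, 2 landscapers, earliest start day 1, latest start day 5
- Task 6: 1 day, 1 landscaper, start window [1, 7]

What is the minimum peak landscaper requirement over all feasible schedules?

5

Early-start (Task 1@1, Task 2@1, Task 3@1, Task 4@1, Task 5@1, Task 6@1) gives peak 13: d1:13  d2:11  d3:7  d4:0  d5:0  d6:0  d7:0.
Shift Task 3→5, Task 4→3, Task 6→2.
Schedule Task 1@1, Task 2@1, Task 3@5, Task 4@3, Task 5@1, Task 6@2: d1:5  d2:5  d3:4  d4:2  d5:5  d6:5  d7:5 — peak 5.
Total landscaper-days = 31 over 7 days ⇒ peak ≥ ⌈31/7⌉ = 5, so 5 is optimal.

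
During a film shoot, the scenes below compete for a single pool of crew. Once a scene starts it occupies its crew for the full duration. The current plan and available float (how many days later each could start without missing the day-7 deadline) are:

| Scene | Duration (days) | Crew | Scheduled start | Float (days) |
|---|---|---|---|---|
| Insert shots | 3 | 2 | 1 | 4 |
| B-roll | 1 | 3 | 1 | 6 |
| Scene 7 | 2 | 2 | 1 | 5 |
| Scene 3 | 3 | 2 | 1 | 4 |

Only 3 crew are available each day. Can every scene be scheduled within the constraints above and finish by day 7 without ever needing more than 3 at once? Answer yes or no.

no

The minimum achievable peak is 4; 3 < 4, so no feasible schedule stays within the cap.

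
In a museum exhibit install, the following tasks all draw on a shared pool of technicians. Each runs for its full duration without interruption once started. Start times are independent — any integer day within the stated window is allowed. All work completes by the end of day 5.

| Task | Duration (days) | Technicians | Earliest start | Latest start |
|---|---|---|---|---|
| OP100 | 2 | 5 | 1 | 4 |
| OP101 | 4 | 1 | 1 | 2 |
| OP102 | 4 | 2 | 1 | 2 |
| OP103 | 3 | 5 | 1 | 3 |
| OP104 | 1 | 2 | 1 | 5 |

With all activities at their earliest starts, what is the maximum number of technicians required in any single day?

Early-start schedule: OP100@1, OP101@1, OP102@1, OP103@1, OP104@1.
Load per day: day 1: 15, day 2: 13, day 3: 8, day 4: 3, day 5: 0.
Peak is 15.

15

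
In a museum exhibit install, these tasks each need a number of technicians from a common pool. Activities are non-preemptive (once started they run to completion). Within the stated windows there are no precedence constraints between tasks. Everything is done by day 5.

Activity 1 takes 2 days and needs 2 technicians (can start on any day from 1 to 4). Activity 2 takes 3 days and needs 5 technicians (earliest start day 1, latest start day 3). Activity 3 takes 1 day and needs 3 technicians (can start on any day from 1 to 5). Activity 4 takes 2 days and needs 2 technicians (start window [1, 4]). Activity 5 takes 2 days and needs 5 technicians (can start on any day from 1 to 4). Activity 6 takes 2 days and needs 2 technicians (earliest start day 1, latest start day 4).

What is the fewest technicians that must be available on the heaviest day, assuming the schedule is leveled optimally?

9

Early-start (Activity 1@1, Activity 2@1, Activity 3@1, Activity 4@1, Activity 5@1, Activity 6@1) gives peak 19: d1:19  d2:16  d3:5  d4:0  d5:0.
Shift Activity 3→3, Activity 5→4, Activity 6→4.
Schedule Activity 1@1, Activity 2@1, Activity 3@3, Activity 4@1, Activity 5@4, Activity 6@4: d1:9  d2:9  d3:8  d4:7  d5:7 — peak 9.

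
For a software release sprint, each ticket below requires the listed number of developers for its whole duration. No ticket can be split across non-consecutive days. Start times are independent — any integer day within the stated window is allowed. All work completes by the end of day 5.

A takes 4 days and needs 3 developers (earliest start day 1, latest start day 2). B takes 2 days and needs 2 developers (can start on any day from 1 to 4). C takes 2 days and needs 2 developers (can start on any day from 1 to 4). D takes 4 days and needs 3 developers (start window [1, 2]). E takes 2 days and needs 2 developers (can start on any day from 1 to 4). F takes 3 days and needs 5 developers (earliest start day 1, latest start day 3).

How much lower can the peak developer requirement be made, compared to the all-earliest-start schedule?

5

Early-start peak: d1:17  d2:17  d3:11  d4:6  d5:0 ⇒ 17.
Leveled (A@1, B@1, C@1, D@1, E@1, F@3): d1:12  d2:12  d3:11  d4:11  d5:5 ⇒ 12.
Reduction 17 − 12 = 5.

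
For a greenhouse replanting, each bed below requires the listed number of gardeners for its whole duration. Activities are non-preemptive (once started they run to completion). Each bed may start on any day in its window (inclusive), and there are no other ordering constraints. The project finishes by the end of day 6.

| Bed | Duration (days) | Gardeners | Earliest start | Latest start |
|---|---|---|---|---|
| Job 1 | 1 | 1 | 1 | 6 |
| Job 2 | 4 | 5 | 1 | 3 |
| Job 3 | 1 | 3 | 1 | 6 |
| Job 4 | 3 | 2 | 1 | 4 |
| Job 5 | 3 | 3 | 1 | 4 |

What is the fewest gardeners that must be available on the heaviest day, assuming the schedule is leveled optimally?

Early-start (Job 1@1, Job 2@1, Job 3@1, Job 4@1, Job 5@1) gives peak 14: d1:14  d2:10  d3:10  d4:5  d5:0  d6:0.
Shift Job 3→5, Job 5→4.
Schedule Job 1@1, Job 2@1, Job 3@5, Job 4@1, Job 5@4: d1:8  d2:7  d3:7  d4:8  d5:6  d6:3 — peak 8.

8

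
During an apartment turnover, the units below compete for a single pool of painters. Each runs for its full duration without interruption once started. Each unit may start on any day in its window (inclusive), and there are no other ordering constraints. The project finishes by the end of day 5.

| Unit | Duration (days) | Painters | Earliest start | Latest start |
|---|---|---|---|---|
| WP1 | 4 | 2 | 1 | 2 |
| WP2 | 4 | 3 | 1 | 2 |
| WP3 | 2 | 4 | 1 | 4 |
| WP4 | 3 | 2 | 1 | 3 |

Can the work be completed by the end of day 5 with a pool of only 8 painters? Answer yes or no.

no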